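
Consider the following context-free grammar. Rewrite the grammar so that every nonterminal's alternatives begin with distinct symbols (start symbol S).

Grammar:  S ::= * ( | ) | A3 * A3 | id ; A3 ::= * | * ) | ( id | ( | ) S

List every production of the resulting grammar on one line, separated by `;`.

A3 has alternatives sharing prefix '*': factor to A3 → * A3' with A3' → ε | ).
A3 has alternatives sharing prefix '(': factor to A3 → ( A3'' with A3'' → id | ε.

S ::= * ( | ) | A3 * A3 | id; A3 ::= ) S | * A3' | ( A3''; A3' ::= ε | ); A3'' ::= id | ε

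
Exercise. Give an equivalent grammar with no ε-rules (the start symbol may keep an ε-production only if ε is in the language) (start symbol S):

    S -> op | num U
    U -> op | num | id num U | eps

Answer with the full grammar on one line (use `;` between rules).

S -> op | num U | num; U -> op | num | id num U | id num

The nullable symbols are {U}.
ε ∉ L(G), so no ε-production is kept.
Expand every rule over subsets of its nullable positions: S → num U gives num U | num. U → id num U gives id num U | id num.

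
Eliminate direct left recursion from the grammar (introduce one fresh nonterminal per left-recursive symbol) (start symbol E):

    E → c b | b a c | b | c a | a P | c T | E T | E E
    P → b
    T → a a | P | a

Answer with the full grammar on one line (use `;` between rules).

E is directly left-recursive.
For E: α = {T, E}, β = {c b, b a c, b, c a, a P, c T}. Rewrite as E → β E' and E' → α E' | ε.

E → c b E' | b a c E' | b E' | c a E' | a P E' | c T E'; P → b; T → a a | P | a; E' → T E' | E E' | ε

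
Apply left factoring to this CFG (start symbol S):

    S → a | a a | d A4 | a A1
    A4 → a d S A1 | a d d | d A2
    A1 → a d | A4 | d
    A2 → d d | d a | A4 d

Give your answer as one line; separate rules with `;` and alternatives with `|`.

S has alternatives sharing prefix 'a': factor to S → a S' with S' → ε | a | A1.
A4 has alternatives sharing prefix 'a d': factor to A4 → a d A4' with A4' → S A1 | d.
A2 has alternatives sharing prefix 'd': factor to A2 → d A2' with A2' → d | a.

S → d A4 | a S'; A4 → d A2 | a d A4'; A1 → a d | A4 | d; A2 → A4 d | d A2'; S' → ε | a | A1; A4' → S A1 | d; A2' → d | a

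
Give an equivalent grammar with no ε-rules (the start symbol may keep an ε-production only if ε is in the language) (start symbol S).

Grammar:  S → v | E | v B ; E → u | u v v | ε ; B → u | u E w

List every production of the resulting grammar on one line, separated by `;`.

Nullable set = {E, S}.
ε ∈ L(G) since S is nullable, so keep S → ε.
Expand every rule over subsets of its nullable positions: B → u E w gives u E w | u w.

S → v | E | v B | ε; E → u | u v v; B → u | u E w | u w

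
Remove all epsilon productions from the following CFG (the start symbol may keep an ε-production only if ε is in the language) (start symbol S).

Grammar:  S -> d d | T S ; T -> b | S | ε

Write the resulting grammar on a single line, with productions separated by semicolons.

The nullable symbols are {T}.
ε ∉ L(G), so no ε-production is kept.

S -> d d | T S; T -> b | S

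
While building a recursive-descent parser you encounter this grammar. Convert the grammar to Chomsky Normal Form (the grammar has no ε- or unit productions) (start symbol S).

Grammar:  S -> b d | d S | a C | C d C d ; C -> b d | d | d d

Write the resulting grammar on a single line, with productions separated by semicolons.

S -> X1 X2 | X2 S | X3 C | C Y1; C -> X1 X2 | d | X2 X2; X1 -> b; X2 -> d; X3 -> a; Y1 -> X2 Y2; Y2 -> C X2

Introduce a nonterminal for each terminal appearing in a rule of length ≥ 2: X1 → b, X2 → d, X3 → a.
Binarize each right-hand side of length ≥ 3 by chaining fresh nonterminals (Y1, Y2, …): affected rules were S → C X2 C X2.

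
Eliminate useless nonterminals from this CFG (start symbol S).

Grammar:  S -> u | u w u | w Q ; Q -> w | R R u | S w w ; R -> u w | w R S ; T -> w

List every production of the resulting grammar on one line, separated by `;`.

Generating nonterminals: {Q, R, S, T}.
Reachable from S after that: {Q, R, S}.
Removed useless symbols: {T} and every production mentioning them.

S -> u | u w u | w Q; Q -> w | R R u | S w w; R -> u w | w R S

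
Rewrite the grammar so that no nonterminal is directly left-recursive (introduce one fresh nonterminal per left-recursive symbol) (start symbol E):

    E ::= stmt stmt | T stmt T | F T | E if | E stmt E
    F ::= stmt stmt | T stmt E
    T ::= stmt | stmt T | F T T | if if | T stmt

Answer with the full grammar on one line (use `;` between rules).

E ::= stmt stmt E' | T stmt T E' | F T E'; F ::= stmt stmt | T stmt E; T ::= stmt T' | stmt T T' | F T T T' | if if T'; E' ::= if E' | stmt E E' | ε; T' ::= stmt T' | ε

Left recursion appears on E, T.
For E: α = {if, stmt E}, β = {stmt stmt, T stmt T, F T}. Rewrite as E → β E' and E' → α E' | ε.
For T: α = {stmt}, β = {stmt, stmt T, F T T, if if}. Rewrite as T → β T' and T' → α T' | ε.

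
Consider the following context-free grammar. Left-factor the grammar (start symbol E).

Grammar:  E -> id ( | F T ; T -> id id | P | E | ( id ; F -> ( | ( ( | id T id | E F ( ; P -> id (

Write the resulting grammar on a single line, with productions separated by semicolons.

F has alternatives sharing prefix '(': factor to F → ( F' with F' → ε | (.

E -> id ( | F T; T -> id id | P | E | ( id; F -> id T id | E F ( | ( F'; P -> id (; F' -> ε | (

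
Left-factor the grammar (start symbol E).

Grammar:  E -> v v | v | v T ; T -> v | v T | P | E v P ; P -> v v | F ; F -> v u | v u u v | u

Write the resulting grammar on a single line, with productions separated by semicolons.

E -> v E'; T -> P | E v P | v T'; P -> v v | F; F -> u | v u F'; E' -> v | ε | T; T' -> ε | T; F' -> ε | u v

E has alternatives sharing prefix 'v': factor to E → v E' with E' → v | ε | T.
T has alternatives sharing prefix 'v': factor to T → v T' with T' → ε | T.
F has alternatives sharing prefix 'v u': factor to F → v u F' with F' → ε | u v.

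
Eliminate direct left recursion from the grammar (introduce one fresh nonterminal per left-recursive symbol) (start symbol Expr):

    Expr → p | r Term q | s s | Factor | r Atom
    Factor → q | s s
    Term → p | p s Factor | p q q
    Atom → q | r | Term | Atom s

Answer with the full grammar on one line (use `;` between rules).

Expr → p | r Term q | s s | Factor | r Atom; Factor → q | s s; Term → p | p s Factor | p q q; Atom → q Atom1 | r Atom1 | Term Atom1; Atom1 → s Atom1 | ε

Directly left-recursive nonterminal: Atom.
For Atom: α = {s}, β = {q, r, Term}. Rewrite as Atom → β Atom1 and Atom1 → α Atom1 | ε.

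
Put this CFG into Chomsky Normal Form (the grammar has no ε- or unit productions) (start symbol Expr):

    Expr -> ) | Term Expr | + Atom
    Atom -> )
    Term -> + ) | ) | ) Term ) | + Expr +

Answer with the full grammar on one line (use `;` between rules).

Expr -> ) | Term Expr | X1 Atom; Atom -> ); Term -> X1 X2 | ) | X2 Y1 | X1 Y2; X1 -> +; X2 -> ); Y1 -> Term X2; Y2 -> Expr X1

Introduce a nonterminal for each terminal appearing in a rule of length ≥ 2: X1 → +, X2 → ).
Binarize each right-hand side of length ≥ 3 by chaining fresh nonterminals (Y1, Y2, …): affected rules were Term → X2 Term X2; Term → X1 Expr X1.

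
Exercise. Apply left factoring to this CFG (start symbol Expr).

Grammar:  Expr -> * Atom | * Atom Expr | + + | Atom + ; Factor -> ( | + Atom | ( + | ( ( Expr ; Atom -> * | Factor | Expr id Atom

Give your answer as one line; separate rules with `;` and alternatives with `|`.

Expr has alternatives sharing prefix '* Atom': factor to Expr → * Atom Expr1 with Expr1 → ε | Expr.
Factor has alternatives sharing prefix '(': factor to Factor → ( Factor1 with Factor1 → ε | + | ( Expr.

Expr -> + + | Atom + | * Atom Expr1; Factor -> + Atom | ( Factor1; Atom -> * | Factor | Expr id Atom; Expr1 -> eps | Expr; Factor1 -> eps | + | ( Expr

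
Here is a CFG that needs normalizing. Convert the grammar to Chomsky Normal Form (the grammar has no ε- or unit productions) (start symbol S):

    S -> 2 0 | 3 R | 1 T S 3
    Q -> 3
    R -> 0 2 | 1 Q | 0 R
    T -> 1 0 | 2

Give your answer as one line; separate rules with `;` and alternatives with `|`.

Introduce a nonterminal for each terminal appearing in a rule of length ≥ 2: X1 → 2, X2 → 0, X3 → 3, X4 → 1.
Binarize each right-hand side of length ≥ 3 by chaining fresh nonterminals (Y1, Y2, …): affected rules were S → X4 T S X3.

S -> X1 X2 | X3 R | X4 Y1; Q -> 3; R -> X2 X1 | X4 Q | X2 R; T -> X4 X2 | 2; X1 -> 2; X2 -> 0; X3 -> 3; X4 -> 1; Y1 -> T Y2; Y2 -> S X3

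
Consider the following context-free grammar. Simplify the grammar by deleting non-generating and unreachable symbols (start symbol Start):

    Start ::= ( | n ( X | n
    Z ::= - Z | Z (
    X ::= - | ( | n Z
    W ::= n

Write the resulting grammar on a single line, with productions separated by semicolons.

Start ::= ( | n ( X | n; X ::= - | (

Generating nonterminals: {Start, W, X}.
Reachable from Start after that: {Start, X}.
Removed useless symbols: {W, Z} and every production mentioning them.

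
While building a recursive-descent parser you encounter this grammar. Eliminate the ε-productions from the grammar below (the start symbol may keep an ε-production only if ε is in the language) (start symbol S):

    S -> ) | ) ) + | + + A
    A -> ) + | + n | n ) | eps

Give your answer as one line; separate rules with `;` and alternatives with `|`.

The nullable symbols are {A}.
ε ∉ L(G), so no ε-production is kept.
Expand every rule over subsets of its nullable positions: S → + + A gives + + A | + +.

S -> ) | ) ) + | + + A | + +; A -> ) + | + n | n )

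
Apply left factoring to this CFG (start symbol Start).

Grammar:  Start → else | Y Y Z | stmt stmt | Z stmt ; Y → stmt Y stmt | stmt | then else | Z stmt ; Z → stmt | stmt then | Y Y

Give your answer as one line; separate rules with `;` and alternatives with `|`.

Start → else | Y Y Z | stmt stmt | Z stmt; Y → then else | Z stmt | stmt Y1; Z → Y Y | stmt Z1; Y1 → Y stmt | ε; Z1 → ε | then

Y has alternatives sharing prefix 'stmt': factor to Y → stmt Y1 with Y1 → Y stmt | ε.
Z has alternatives sharing prefix 'stmt': factor to Z → stmt Z1 with Z1 → ε | then.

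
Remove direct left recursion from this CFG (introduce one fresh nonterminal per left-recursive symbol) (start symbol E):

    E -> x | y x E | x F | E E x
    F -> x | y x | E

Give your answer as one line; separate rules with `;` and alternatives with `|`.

E -> x E' | y x E E' | x F E'; F -> x | y x | E; E' -> E x E' | epsilon

E is directly left-recursive.
For E: α = {E x}, β = {x, y x E, x F}. Rewrite as E → β E' and E' → α E' | ε.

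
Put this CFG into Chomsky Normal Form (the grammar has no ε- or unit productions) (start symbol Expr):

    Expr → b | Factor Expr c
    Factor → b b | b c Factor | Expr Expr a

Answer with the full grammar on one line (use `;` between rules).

Expr → b | Factor Y1; Factor → X2 X2 | X2 Y2 | Expr Y3; X1 → c; X2 → b; X3 → a; Y1 → Expr X1; Y2 → X1 Factor; Y3 → Expr X3

Introduce a nonterminal for each terminal appearing in a rule of length ≥ 2: X1 → c, X2 → b, X3 → a.
Binarize each right-hand side of length ≥ 3 by chaining fresh nonterminals (Y1, Y2, …): affected rules were Expr → Factor Expr X1; Factor → X2 X1 Factor; Factor → Expr Expr X3.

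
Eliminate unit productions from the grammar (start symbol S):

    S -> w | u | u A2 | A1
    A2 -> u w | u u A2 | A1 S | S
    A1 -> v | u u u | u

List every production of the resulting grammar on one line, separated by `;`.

S -> v | u u u | u | w | u A2; A2 -> u w | u u A2 | A1 S | v | u u u | u | w | u A2; A1 -> v | u u u | u

Unit pairs: A2 ⇒* {A1, S}; S ⇒* {A1}.
For every A with A ⇒* B via unit rules, add B's non-unit alternatives to A; then delete every rule of the form X → Y.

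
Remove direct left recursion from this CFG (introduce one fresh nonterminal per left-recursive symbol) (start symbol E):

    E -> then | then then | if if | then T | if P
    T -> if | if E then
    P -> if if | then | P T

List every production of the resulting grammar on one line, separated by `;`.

Directly left-recursive nonterminal: P.
For P: α = {T}, β = {if if, then}. Rewrite as P → β P' and P' → α P' | ε.

E -> then | then then | if if | then T | if P; T -> if | if E then; P -> if if P' | then P'; P' -> T P' | ε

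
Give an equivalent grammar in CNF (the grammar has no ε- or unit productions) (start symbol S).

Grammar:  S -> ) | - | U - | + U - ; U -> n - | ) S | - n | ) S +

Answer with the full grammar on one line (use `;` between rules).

Introduce a nonterminal for each terminal appearing in a rule of length ≥ 2: X1 → -, X2 → +, X3 → n, X4 → ).
Binarize each right-hand side of length ≥ 3 by chaining fresh nonterminals (Y1, Y2, …): affected rules were S → X2 U X1; U → X4 S X2.

S -> ) | - | U X1 | X2 Y1; U -> X3 X1 | X4 S | X1 X3 | X4 Y2; X1 -> -; X2 -> +; X3 -> n; X4 -> ); Y1 -> U X1; Y2 -> S X2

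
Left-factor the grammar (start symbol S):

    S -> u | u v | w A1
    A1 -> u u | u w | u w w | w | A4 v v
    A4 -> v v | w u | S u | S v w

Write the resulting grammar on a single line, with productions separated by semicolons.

S has alternatives sharing prefix 'u': factor to S → u S' with S' → ε | v.
A1 has alternatives sharing prefix 'u': factor to A1 → u A1' with A1' → u | w | w w.
A4 has alternatives sharing prefix 'S': factor to A4 → S A4' with A4' → u | v w.
A1' has alternatives sharing prefix 'w': factor to A1' → w A1'' with A1'' → ε | w.

S -> w A1 | u S'; A1 -> w | A4 v v | u A1'; A4 -> v v | w u | S A4'; S' -> ε | v; A1' -> u | w A1''; A4' -> u | v w; A1'' -> ε | w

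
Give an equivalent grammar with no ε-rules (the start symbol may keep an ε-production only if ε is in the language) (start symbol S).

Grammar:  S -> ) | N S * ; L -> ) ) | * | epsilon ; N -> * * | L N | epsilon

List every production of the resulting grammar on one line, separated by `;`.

S -> ) | N S * | S *; L -> ) ) | *; N -> * * | L N | L

The nullable symbols are {L, N}.
ε ∉ L(G), so no ε-production is kept.
Add the nullable-subset variants: S → N S * gives N S * | S *. N → L N gives L N | L.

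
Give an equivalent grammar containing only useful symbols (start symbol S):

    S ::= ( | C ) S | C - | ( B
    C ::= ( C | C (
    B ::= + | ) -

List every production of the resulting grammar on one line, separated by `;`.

S ::= ( | ( B; B ::= + | ) -

Generating nonterminals: {B, S}.
Reachable from S after that: {B, S}.
Removed useless symbols: {C} and every production mentioning them.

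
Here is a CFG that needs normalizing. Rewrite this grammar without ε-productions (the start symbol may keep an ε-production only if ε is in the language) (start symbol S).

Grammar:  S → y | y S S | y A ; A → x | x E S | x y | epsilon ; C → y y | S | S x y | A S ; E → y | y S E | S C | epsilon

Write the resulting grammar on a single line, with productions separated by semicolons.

The nullable symbols are {A, E}.
ε ∉ L(G), so no ε-production is kept.
Expand every rule over subsets of its nullable positions: A → x E S gives x E S | x S. E → y S E gives y S E | y S.

S → y | y S S | y A; A → x | x E S | x S | x y; C → y y | S | S x y | A S; E → y | y S E | y S | S C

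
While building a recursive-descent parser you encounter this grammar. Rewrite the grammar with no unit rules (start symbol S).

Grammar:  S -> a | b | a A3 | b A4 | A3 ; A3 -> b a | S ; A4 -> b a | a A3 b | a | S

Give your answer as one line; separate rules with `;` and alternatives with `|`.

Unit pairs: A3 ⇒* {S}; A4 ⇒* {A3, S}; S ⇒* {A3}.
For every A with A ⇒* B via unit rules, add B's non-unit alternatives to A; then delete every rule of the form X → Y.

S -> a | b | a A3 | b A4 | b a; A3 -> a | b | a A3 | b A4 | b a; A4 -> b a | a A3 b | a | b | a A3 | b A4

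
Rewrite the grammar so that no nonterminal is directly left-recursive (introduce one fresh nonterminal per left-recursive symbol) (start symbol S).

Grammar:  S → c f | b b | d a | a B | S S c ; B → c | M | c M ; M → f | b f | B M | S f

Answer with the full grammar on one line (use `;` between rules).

S → c f S' | b b S' | d a S' | a B S'; B → c | M | c M; M → f | b f | B M | S f; S' → S c S' | ε

S is directly left-recursive.
For S: α = {S c}, β = {c f, b b, d a, a B}. Rewrite as S → β S' and S' → α S' | ε.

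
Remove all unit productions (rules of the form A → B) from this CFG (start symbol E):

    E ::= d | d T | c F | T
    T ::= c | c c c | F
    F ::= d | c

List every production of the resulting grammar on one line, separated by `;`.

E ::= d | d T | c F | c | c c c; T ::= d | c | c c c; F ::= d | c

Unit pairs: E ⇒* {F, T}; T ⇒* {F}.
For every A with A ⇒* B via unit rules, add B's non-unit alternatives to A; then delete every rule of the form X → Y.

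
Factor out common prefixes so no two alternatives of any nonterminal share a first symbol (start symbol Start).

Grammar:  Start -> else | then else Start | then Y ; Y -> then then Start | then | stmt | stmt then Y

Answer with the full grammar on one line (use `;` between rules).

Start has alternatives sharing prefix 'then': factor to Start → then Start1 with Start1 → else Start | Y.
Y has alternatives sharing prefix 'then': factor to Y → then Y1 with Y1 → then Start | ε.
Y has alternatives sharing prefix 'stmt': factor to Y → stmt Y2 with Y2 → ε | then Y.

Start -> else | then Start1; Y -> then Y1 | stmt Y2; Start1 -> else Start | Y; Y1 -> then Start | epsilon; Y2 -> epsilon | then Y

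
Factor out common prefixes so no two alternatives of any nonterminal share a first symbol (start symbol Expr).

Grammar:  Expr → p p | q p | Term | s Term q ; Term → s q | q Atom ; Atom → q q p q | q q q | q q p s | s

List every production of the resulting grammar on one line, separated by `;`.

Atom has alternatives sharing prefix 'q q': factor to Atom → q q Atom1 with Atom1 → p q | q | p s.
Atom1 has alternatives sharing prefix 'p': factor to Atom1 → p Atom11 with Atom11 → q | s.

Expr → p p | q p | Term | s Term q; Term → s q | q Atom; Atom → s | q q Atom1; Atom1 → q | p Atom11; Atom11 → q | s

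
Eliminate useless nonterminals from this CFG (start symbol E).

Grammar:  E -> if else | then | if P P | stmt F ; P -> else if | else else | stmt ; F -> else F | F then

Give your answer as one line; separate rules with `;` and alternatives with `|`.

Generating nonterminals: {E, P}.
Reachable from E after that: {E, P}.
Removed useless symbols: {F} and every production mentioning them.

E -> if else | then | if P P; P -> else if | else else | stmt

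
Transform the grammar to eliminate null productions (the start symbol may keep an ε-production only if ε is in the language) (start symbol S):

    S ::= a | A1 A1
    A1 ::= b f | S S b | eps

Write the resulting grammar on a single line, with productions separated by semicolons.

S ::= a | A1 A1 | A1 | ε; A1 ::= b f | S S b | S b | b

Nullable set = {A1, S}.
ε ∈ L(G) since S is nullable, so keep S → ε.
Add the nullable-subset variants: S → A1 A1 gives A1 A1 | A1. A1 → S S b gives S S b | S b | b.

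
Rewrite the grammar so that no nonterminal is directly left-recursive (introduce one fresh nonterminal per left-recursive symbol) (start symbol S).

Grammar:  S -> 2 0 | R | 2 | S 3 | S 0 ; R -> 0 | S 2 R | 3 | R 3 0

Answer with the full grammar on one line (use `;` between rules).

S -> 2 0 S' | R S' | 2 S'; R -> 0 R' | S 2 R R' | 3 R'; S' -> 3 S' | 0 S' | ε; R' -> 3 0 R' | ε

S, R are directly left-recursive.
For S: α = {3, 0}, β = {2 0, R, 2}. Rewrite as S → β S' and S' → α S' | ε.
For R: α = {3 0}, β = {0, S 2 R, 3}. Rewrite as R → β R' and R' → α R' | ε.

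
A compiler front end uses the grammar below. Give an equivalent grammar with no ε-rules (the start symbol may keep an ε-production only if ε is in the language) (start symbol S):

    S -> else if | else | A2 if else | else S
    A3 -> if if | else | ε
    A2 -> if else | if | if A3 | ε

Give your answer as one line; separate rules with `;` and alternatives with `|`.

S -> else if | else | A2 if else | if else | else S; A3 -> if if | else; A2 -> if else | if | if A3

Nullable set = {A2, A3}.
ε ∉ L(G), so no ε-production is kept.
Expand every rule over subsets of its nullable positions: S → A2 if else gives A2 if else | if else.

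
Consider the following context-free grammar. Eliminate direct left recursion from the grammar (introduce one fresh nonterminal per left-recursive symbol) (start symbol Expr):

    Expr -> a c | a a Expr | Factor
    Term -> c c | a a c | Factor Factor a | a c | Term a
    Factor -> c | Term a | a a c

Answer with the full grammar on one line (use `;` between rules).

Term is directly left-recursive.
For Term: α = {a}, β = {c c, a a c, Factor Factor a, a c}. Rewrite as Term → β Term1 and Term1 → α Term1 | ε.

Expr -> a c | a a Expr | Factor; Term -> c c Term1 | a a c Term1 | Factor Factor a Term1 | a c Term1; Factor -> c | Term a | a a c; Term1 -> a Term1 | ε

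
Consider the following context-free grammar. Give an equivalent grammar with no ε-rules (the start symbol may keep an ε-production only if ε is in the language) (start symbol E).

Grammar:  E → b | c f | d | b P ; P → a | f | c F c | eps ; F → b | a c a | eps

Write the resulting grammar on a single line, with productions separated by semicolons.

Nullable nonterminals: {F, P}.
ε ∉ L(G), so no ε-production is kept.
For each production, add variants omitting each subset of nullable occurrences: P → c F c gives c F c | c c.

E → b | c f | d | b P; P → a | f | c F c | c c; F → b | a c a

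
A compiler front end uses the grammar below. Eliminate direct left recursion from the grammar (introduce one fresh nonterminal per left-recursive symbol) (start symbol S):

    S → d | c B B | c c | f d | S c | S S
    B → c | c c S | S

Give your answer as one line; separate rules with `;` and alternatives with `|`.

Directly left-recursive nonterminal: S.
For S: α = {c, S}, β = {d, c B B, c c, f d}. Rewrite as S → β S' and S' → α S' | ε.

S → d S' | c B B S' | c c S' | f d S'; B → c | c c S | S; S' → c S' | S S' | ε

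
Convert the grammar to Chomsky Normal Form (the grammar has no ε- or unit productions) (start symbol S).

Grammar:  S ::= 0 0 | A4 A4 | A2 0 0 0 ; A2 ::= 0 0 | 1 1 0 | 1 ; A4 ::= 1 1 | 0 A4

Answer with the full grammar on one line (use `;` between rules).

Introduce a nonterminal for each terminal appearing in a rule of length ≥ 2: X1 → 0, X2 → 1.
Binarize each right-hand side of length ≥ 3 by chaining fresh nonterminals (Y1, Y2, …): affected rules were S → A2 X1 X1 X1; A2 → X2 X2 X1.

S ::= X1 X1 | A4 A4 | A2 Y1; A2 ::= X1 X1 | X2 Y3 | 1; A4 ::= X2 X2 | X1 A4; X1 ::= 0; X2 ::= 1; Y1 ::= X1 Y2; Y2 ::= X1 X1; Y3 ::= X2 X1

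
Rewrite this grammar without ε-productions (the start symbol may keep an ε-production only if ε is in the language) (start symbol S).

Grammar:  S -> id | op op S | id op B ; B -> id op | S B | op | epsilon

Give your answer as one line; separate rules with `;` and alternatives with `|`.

S -> id | op op S | id op B | id op; B -> id op | S B | S | op

The nullable symbols are {B}.
ε ∉ L(G), so no ε-production is kept.
Add the nullable-subset variants: S → id op B gives id op B | id op. B → S B gives S B | S.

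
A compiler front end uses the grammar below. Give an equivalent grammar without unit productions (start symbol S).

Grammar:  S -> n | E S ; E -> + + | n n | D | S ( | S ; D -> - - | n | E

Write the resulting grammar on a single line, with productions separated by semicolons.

S -> n | E S; E -> n | E S | + + | n n | S ( | - -; D -> n | E S | + + | n n | S ( | - -

Unit pairs: D ⇒* {E, S}; E ⇒* {D, S}.
For each unit pair (A, B), copy every non-unit production of B to A, then drop all unit productions.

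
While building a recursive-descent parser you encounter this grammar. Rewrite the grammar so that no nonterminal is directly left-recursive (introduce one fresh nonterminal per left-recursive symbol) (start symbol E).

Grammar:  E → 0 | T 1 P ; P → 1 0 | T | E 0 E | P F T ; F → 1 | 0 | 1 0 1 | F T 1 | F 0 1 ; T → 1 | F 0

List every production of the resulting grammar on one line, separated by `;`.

E → 0 | T 1 P; P → 1 0 P' | T P' | E 0 E P'; F → 1 F' | 0 F' | 1 0 1 F'; T → 1 | F 0; P' → F T P' | ε; F' → T 1 F' | 0 1 F' | ε

Directly left-recursive nonterminals: P, F.
For P: α = {F T}, β = {1 0, T, E 0 E}. Rewrite as P → β P' and P' → α P' | ε.
For F: α = {T 1, 0 1}, β = {1, 0, 1 0 1}. Rewrite as F → β F' and F' → α F' | ε.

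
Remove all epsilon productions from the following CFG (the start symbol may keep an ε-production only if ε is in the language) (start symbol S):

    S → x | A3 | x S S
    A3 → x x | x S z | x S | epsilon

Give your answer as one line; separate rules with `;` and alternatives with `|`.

S → x | A3 | x S S | x S | epsilon; A3 → x x | x S z | x z | x S | x

Nullable nonterminals: {A3, S}.
ε ∈ L(G) since S is nullable, so keep S → ε.
For each production, add variants omitting each subset of nullable occurrences: S → x S S gives x S S | x S. A3 → x S z gives x S z | x z. A3 → x S gives x S | x.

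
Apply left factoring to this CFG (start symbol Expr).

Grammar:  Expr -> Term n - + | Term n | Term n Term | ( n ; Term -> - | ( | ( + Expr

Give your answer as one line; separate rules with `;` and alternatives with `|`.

Expr has alternatives sharing prefix 'Term n': factor to Expr → Term n Expr1 with Expr1 → - + | ε | Term.
Term has alternatives sharing prefix '(': factor to Term → ( Term1 with Term1 → ε | + Expr.

Expr -> ( n | Term n Expr1; Term -> - | ( Term1; Expr1 -> - + | ε | Term; Term1 -> ε | + Expr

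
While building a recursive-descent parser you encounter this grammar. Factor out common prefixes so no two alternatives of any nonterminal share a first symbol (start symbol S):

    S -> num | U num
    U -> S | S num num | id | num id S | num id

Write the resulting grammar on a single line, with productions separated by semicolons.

S -> num | U num; U -> id | num id U' | S U''; U' -> S | epsilon; U'' -> epsilon | num num

U has alternatives sharing prefix 'num id': factor to U → num id U' with U' → S | ε.
U has alternatives sharing prefix 'S': factor to U → S U'' with U'' → ε | num num.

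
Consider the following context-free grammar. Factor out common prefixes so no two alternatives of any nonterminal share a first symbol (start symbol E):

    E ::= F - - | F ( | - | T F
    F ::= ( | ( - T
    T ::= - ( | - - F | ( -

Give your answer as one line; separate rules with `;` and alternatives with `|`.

E has alternatives sharing prefix 'F': factor to E → F E' with E' → - - | (.
F has alternatives sharing prefix '(': factor to F → ( F' with F' → ε | - T.
T has alternatives sharing prefix '-': factor to T → - T' with T' → ( | - F.

E ::= - | T F | F E'; F ::= ( F'; T ::= ( - | - T'; E' ::= - - | (; F' ::= ε | - T; T' ::= ( | - F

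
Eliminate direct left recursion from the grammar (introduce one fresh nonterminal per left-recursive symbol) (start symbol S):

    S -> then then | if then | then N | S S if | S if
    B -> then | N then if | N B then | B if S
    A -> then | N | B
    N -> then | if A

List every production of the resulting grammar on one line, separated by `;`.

Left recursion appears on S, B.
For S: α = {S if, if}, β = {then then, if then, then N}. Rewrite as S → β S' and S' → α S' | ε.
For B: α = {if S}, β = {then, N then if, N B then}. Rewrite as B → β B' and B' → α B' | ε.

S -> then then S' | if then S' | then N S'; B -> then B' | N then if B' | N B then B'; A -> then | N | B; N -> then | if A; S' -> S if S' | if S' | ε; B' -> if S B' | ε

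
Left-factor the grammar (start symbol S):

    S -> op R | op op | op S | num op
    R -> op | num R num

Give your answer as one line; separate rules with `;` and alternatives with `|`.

S has alternatives sharing prefix 'op': factor to S → op S' with S' → R | op | S.

S -> num op | op S'; R -> op | num R num; S' -> R | op | S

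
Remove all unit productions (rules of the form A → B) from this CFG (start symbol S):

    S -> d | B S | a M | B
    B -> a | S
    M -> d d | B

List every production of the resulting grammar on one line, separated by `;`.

Unit pairs: B ⇒* {S}; M ⇒* {B, S}; S ⇒* {B}.
Replace each nonterminal's rules with the union of the non-unit rules of every nonterminal it unit-derives.

S -> a | d | B S | a M; B -> a | d | B S | a M; M -> a | d | B S | a M | d d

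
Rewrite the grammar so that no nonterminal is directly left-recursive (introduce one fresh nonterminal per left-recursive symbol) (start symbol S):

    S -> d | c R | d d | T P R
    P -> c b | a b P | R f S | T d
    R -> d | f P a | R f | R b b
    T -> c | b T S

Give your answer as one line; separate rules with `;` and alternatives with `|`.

R is directly left-recursive.
For R: α = {f, b b}, β = {d, f P a}. Rewrite as R → β R' and R' → α R' | ε.

S -> d | c R | d d | T P R; P -> c b | a b P | R f S | T d; R -> d R' | f P a R'; T -> c | b T S; R' -> f R' | b b R' | ε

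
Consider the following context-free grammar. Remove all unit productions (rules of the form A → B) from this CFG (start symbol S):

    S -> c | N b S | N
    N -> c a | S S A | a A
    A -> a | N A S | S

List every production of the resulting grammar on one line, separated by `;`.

Unit pairs: A ⇒* {N, S}; S ⇒* {N}.
Replace each nonterminal's rules with the union of the non-unit rules of every nonterminal it unit-derives.

S -> c | N b S | c a | S S A | a A; N -> c a | S S A | a A; A -> c | N b S | c a | S S A | a A | a | N A S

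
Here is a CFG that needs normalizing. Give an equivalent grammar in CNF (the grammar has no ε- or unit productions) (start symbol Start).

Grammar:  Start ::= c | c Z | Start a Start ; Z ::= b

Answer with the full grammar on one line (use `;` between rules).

Introduce a nonterminal for each terminal appearing in a rule of length ≥ 2: X1 → c, X2 → a.
Binarize each right-hand side of length ≥ 3 by chaining fresh nonterminals (Y1, Y2, …): affected rules were Start → Start X2 Start.

Start ::= c | X1 Z | Start Y1; Z ::= b; X1 ::= c; X2 ::= a; Y1 ::= X2 Start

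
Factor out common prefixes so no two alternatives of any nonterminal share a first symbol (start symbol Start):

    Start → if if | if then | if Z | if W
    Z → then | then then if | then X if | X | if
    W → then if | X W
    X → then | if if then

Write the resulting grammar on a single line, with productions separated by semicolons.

Start has alternatives sharing prefix 'if': factor to Start → if Start1 with Start1 → if | then | Z | W.
Z has alternatives sharing prefix 'then': factor to Z → then Z1 with Z1 → ε | then if | X if.

Start → if Start1; Z → X | if | then Z1; W → then if | X W; X → then | if if then; Start1 → if | then | Z | W; Z1 → ε | then if | X if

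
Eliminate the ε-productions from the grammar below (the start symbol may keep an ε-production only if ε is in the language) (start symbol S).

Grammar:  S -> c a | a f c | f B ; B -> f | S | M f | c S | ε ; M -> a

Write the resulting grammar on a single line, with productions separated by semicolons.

The nullable symbols are {B}.
ε ∉ L(G), so no ε-production is kept.
Add the nullable-subset variants: S → f B gives f B | f.

S -> c a | a f c | f B | f; B -> f | S | M f | c S; M -> a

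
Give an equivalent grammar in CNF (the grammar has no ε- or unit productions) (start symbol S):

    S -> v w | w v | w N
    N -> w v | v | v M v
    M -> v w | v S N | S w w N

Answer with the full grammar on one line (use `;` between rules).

S -> X1 X2 | X2 X1 | X2 N; N -> X2 X1 | v | X1 Y1; M -> X1 X2 | X1 Y2 | S Y3; X1 -> v; X2 -> w; Y1 -> M X1; Y2 -> S N; Y3 -> X2 Y4; Y4 -> X2 N

Introduce a nonterminal for each terminal appearing in a rule of length ≥ 2: X1 → v, X2 → w.
Binarize each right-hand side of length ≥ 3 by chaining fresh nonterminals (Y1, Y2, …): affected rules were N → X1 M X1; M → X1 S N; M → S X2 X2 N.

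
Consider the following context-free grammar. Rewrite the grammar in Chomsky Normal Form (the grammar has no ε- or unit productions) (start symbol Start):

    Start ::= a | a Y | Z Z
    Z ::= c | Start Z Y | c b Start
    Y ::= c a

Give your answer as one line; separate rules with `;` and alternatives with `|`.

Start ::= a | X1 Y | Z Z; Z ::= c | Start Y1 | X2 Y2; Y ::= X2 X1; X1 ::= a; X2 ::= c; X3 ::= b; Y1 ::= Z Y; Y2 ::= X3 Start

Introduce a nonterminal for each terminal appearing in a rule of length ≥ 2: X1 → a, X2 → c, X3 → b.
Binarize each right-hand side of length ≥ 3 by chaining fresh nonterminals (Y1, Y2, …): affected rules were Z → Start Z Y; Z → X2 X3 Start.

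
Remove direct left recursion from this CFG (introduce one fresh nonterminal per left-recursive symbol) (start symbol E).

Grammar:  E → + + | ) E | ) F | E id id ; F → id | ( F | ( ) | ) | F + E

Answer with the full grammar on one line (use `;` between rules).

Directly left-recursive nonterminals: E, F.
For E: α = {id id}, β = {+ +, ) E, ) F}. Rewrite as E → β E' and E' → α E' | ε.
For F: α = {+ E}, β = {id, ( F, ( ), )}. Rewrite as F → β F' and F' → α F' | ε.

E → + + E' | ) E E' | ) F E'; F → id F' | ( F F' | ( ) F' | ) F'; E' → id id E' | eps; F' → + E F' | eps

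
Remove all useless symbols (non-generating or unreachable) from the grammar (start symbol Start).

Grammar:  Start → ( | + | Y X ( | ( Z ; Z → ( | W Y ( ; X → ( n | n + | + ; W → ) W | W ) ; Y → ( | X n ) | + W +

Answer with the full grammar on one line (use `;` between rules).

Generating nonterminals: {Start, X, Y, Z}.
Reachable from Start after that: {Start, X, Y, Z}.
Removed useless symbols: {W} and every production mentioning them.

Start → ( | + | Y X ( | ( Z; Z → (; X → ( n | n + | +; Y → ( | X n )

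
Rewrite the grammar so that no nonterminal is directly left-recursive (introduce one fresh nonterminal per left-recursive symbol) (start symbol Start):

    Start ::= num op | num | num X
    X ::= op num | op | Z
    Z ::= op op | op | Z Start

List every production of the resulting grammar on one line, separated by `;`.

Start ::= num op | num | num X; X ::= op num | op | Z; Z ::= op op Z1 | op Z1; Z1 ::= Start Z1 | ε

Z is directly left-recursive.
For Z: α = {Start}, β = {op op, op}. Rewrite as Z → β Z1 and Z1 → α Z1 | ε.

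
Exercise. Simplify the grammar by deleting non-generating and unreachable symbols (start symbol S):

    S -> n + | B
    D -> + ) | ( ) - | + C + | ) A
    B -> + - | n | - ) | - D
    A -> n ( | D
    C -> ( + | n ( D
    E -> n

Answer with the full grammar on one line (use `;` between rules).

S -> n + | B; D -> + ) | ( ) - | + C + | ) A; B -> + - | n | - ) | - D; A -> n ( | D; C -> ( + | n ( D

Generating nonterminals: {A, B, C, D, E, S}.
Reachable from S after that: {A, B, C, D, S}.
Removed useless symbols: {E} and every production mentioning them.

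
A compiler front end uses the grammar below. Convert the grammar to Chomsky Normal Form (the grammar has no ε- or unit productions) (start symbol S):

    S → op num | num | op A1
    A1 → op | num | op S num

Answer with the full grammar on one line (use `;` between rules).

S → X1 X2 | num | X1 A1; A1 → op | num | X1 Y1; X1 → op; X2 → num; Y1 → S X2

Introduce a nonterminal for each terminal appearing in a rule of length ≥ 2: X1 → op, X2 → num.
Binarize each right-hand side of length ≥ 3 by chaining fresh nonterminals (Y1, Y2, …): affected rules were A1 → X1 S X2.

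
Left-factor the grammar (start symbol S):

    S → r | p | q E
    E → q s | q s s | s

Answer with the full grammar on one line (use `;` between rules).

S → r | p | q E; E → s | q s E'; E' → ε | s

E has alternatives sharing prefix 'q s': factor to E → q s E' with E' → ε | s.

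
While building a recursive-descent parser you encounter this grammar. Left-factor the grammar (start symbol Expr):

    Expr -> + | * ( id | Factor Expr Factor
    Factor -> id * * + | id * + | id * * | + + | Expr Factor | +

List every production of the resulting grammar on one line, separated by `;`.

Factor has alternatives sharing prefix 'id *': factor to Factor → id * Factor1 with Factor1 → * + | + | *.
Factor has alternatives sharing prefix '+': factor to Factor → + Factor2 with Factor2 → + | ε.
Factor1 has alternatives sharing prefix '*': factor to Factor1 → * Factor11 with Factor11 → + | ε.

Expr -> + | * ( id | Factor Expr Factor; Factor -> Expr Factor | id * Factor1 | + Factor2; Factor1 -> + | * Factor11; Factor2 -> + | ε; Factor11 -> + | ε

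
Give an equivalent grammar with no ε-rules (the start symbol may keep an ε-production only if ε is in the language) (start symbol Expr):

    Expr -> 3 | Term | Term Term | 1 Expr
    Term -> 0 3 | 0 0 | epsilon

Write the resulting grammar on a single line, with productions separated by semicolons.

Expr -> 3 | Term | Term Term | 1 Expr | 1 | epsilon; Term -> 0 3 | 0 0

Nullable nonterminals: {Expr, Term}.
ε ∈ L(G) since Expr is nullable, so keep Expr → ε.
For each production, add variants omitting each subset of nullable occurrences: Expr → 1 Expr gives 1 Expr | 1.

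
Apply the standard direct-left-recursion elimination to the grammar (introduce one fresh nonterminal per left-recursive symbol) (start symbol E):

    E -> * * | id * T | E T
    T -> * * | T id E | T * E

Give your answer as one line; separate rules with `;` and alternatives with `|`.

E -> * * E' | id * T E'; T -> * * T'; E' -> T E' | epsilon; T' -> id E T' | * E T' | epsilon

E, T are directly left-recursive.
For E: α = {T}, β = {* *, id * T}. Rewrite as E → β E' and E' → α E' | ε.
For T: α = {id E, * E}, β = {* *}. Rewrite as T → β T' and T' → α T' | ε.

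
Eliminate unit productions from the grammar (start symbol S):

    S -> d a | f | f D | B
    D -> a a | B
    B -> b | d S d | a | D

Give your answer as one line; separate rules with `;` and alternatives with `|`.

S -> b | d S d | a | a a | d a | f | f D; D -> b | d S d | a | a a; B -> b | d S d | a | a a

Unit pairs: B ⇒* {D}; D ⇒* {B}; S ⇒* {B, D}.
Replace each nonterminal's rules with the union of the non-unit rules of every nonterminal it unit-derives.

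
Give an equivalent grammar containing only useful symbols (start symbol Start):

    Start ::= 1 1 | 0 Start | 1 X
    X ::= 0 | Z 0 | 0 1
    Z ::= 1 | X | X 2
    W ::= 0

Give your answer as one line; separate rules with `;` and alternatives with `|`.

Generating nonterminals: {Start, W, X, Z}.
Reachable from Start after that: {Start, X, Z}.
Removed useless symbols: {W} and every production mentioning them.

Start ::= 1 1 | 0 Start | 1 X; X ::= 0 | Z 0 | 0 1; Z ::= 1 | X | X 2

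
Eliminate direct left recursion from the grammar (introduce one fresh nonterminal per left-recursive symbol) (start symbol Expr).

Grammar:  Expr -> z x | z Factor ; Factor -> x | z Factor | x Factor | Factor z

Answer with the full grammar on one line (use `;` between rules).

Directly left-recursive nonterminal: Factor.
For Factor: α = {z}, β = {x, z Factor, x Factor}. Rewrite as Factor → β Factor1 and Factor1 → α Factor1 | ε.

Expr -> z x | z Factor; Factor -> x Factor1 | z Factor Factor1 | x Factor Factor1; Factor1 -> z Factor1 | ε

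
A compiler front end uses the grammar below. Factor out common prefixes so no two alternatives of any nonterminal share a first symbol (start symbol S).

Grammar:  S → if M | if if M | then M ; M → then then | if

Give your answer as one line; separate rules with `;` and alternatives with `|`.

S has alternatives sharing prefix 'if': factor to S → if S' with S' → M | if M.

S → then M | if S'; M → then then | if; S' → M | if M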